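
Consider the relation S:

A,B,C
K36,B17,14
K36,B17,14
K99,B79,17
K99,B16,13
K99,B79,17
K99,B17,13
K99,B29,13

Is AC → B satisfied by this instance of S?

No

(A=K36, C=14): 2 rows → B = B17, B17 ✓
(A=K99, C=17): 2 rows → B = B79, B79 ✓
(A=K99, C=13): 3 rows → B takes values {B16, B17, B29} — violation
Two rows agree on AC but differ on B, so AC → B does not hold.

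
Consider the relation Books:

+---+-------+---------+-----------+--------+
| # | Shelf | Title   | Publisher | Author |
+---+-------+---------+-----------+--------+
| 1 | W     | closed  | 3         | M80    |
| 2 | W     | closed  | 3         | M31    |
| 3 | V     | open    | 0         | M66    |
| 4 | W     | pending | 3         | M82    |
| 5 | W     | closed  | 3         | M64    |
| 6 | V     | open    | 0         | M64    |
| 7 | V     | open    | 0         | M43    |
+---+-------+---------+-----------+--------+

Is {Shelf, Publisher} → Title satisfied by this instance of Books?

(Shelf=W, Publisher=3): rows 1, 2, 4, 5 → Title takes values {closed, pending} — violation
(Shelf=V, Publisher=0): rows 3, 6, 7 → Title = open, open, open ✓
Two rows agree on {Shelf, Publisher} but differ on Title, so {Shelf, Publisher} → Title does not hold.

No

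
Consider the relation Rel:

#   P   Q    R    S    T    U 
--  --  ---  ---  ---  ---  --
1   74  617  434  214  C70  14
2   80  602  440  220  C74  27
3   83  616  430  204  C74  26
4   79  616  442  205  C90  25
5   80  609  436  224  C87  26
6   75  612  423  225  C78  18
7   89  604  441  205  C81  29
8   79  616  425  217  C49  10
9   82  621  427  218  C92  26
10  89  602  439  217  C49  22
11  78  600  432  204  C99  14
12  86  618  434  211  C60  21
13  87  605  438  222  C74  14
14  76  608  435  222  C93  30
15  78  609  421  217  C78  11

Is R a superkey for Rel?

No

Rows 1 and 12 have the same R value R=434 but are distinct tuples, so R does not determine every attribute — not a superkey.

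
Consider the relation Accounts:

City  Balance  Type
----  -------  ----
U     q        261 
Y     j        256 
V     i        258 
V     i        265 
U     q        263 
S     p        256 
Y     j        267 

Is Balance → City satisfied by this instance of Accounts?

Yes

Balance=q: 2 rows → City = U, U ✓
Balance=j: 2 rows → City = Y, Y ✓
Balance=i: 2 rows → City = V, V ✓
Balance=p: 1 row → City = S ✓
Every Balance value is associated with a single City value, so Balance → City holds.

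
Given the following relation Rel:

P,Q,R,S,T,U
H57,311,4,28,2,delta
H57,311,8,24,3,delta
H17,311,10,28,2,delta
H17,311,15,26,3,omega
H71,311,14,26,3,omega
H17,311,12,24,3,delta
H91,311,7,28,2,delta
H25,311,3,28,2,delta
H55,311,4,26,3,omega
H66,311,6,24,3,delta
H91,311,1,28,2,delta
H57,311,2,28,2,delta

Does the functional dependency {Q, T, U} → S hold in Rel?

(Q=311, T=2, U=delta): 6 rows → S = 28, 28, 28, 28, 28, 28 ✓
(Q=311, T=3, U=delta): 3 rows → S = 24, 24, 24 ✓
(Q=311, T=3, U=omega): 3 rows → S = 26, 26, 26 ✓
Every {Q, T, U} value is associated with a single S value, so {Q, T, U} → S holds.

Yes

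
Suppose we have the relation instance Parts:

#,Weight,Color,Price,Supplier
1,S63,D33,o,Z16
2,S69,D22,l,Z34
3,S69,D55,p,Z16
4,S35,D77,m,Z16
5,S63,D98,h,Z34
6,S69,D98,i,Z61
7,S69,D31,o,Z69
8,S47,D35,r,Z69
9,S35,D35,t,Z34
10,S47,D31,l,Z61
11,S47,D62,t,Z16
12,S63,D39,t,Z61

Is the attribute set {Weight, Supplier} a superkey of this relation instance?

All 12 rows have distinct {Weight, Supplier} values, so {Weight, Supplier} → (all attributes) holds and {Weight, Supplier} is a superkey.

Yes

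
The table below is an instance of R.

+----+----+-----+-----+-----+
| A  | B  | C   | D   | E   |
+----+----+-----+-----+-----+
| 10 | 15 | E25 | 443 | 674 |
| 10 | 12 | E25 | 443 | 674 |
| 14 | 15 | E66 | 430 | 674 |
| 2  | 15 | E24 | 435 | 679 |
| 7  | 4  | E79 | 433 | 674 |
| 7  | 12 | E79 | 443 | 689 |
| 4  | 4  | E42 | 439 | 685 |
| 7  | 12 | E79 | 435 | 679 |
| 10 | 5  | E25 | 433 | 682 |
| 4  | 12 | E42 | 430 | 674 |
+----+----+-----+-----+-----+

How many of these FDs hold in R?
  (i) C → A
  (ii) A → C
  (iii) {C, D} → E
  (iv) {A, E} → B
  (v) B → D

(i) C → A: every LHS value maps to a single RHS value — holds.
(ii) A → C: every LHS value maps to a single RHS value — holds.
(iii) {C, D} → E: every LHS value maps to a single RHS value — holds.
(iv) {A, E} → B: (A=10, E=674): 2 rows → B takes values {15, 12} — violation — fails.
(v) B → D: B=15: 3 rows → D takes values {443, 430, 435} — violation; B=12: 4 rows → D takes values {443, 435, 430} — violation; B=4: 2 rows → D takes values {433, 439} — violation — fails.
3 of the 5 dependencies hold.

3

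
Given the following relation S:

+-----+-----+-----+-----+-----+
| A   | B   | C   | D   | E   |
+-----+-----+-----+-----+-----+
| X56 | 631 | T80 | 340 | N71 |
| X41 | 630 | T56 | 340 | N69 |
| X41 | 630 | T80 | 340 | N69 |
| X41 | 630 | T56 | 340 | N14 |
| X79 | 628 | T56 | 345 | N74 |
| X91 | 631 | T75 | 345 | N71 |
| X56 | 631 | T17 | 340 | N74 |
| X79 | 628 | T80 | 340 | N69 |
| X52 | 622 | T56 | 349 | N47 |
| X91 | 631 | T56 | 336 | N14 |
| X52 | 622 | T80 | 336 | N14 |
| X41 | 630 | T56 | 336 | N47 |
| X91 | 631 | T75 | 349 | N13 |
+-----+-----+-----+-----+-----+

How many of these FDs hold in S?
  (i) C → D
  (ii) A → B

1

(i) C → D: C=T80: 4 rows → D takes values {340, 336} — violation; C=T56: 6 rows → D takes values {340, 345, 349, 336} — violation; C=T75: 2 rows → D takes values {345, 349} — violation — fails.
(ii) A → B: every LHS value maps to a single RHS value — holds.
1 of the 2 dependencies holds.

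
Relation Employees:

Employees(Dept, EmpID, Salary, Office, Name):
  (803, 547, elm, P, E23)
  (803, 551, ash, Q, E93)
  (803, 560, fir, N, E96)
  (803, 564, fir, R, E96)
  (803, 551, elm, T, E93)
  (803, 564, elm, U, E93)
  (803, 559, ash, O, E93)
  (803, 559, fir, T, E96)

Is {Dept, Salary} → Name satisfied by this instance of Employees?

No

(Dept=803, Salary=elm): 3 rows → Name takes values {E23, E93} — violation
(Dept=803, Salary=ash): 2 rows → Name = E93, E93 ✓
(Dept=803, Salary=fir): 3 rows → Name = E96, E96, E96 ✓
Two rows agree on {Dept, Salary} but differ on Name, so {Dept, Salary} → Name does not hold.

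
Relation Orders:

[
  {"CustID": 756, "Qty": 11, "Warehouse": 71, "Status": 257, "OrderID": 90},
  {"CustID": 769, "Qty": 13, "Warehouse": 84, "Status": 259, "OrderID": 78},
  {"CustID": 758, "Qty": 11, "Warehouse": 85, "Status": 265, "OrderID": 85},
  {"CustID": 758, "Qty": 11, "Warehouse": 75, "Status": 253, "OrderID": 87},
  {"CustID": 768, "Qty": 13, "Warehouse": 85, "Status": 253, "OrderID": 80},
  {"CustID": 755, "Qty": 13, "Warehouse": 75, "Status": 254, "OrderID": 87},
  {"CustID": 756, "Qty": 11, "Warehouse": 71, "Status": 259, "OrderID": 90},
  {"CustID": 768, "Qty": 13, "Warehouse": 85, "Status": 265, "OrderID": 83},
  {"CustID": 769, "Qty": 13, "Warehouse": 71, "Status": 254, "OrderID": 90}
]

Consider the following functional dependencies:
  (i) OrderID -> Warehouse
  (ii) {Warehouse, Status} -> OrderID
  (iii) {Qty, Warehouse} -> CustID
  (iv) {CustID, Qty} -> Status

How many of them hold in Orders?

(i) OrderID -> Warehouse: every LHS value maps to a single RHS value — holds.
(ii) {Warehouse, Status} -> OrderID: (Warehouse=85, Status=265): 2 rows → OrderID takes values {85, 83} — violation — fails.
(iii) {Qty, Warehouse} -> CustID: every LHS value maps to a single RHS value — holds.
(iv) {CustID, Qty} -> Status: (CustID=756, Qty=11): 2 rows → Status takes values {257, 259} — violation; (CustID=769, Qty=13): 2 rows → Status takes values {259, 254} — violation; (CustID=758, Qty=11): 2 rows → Status takes values {265, 253} — violation; (CustID=768, Qty=13): 2 rows → Status takes values {253, 265} — violation — fails.
2 of the 4 dependencies hold.

2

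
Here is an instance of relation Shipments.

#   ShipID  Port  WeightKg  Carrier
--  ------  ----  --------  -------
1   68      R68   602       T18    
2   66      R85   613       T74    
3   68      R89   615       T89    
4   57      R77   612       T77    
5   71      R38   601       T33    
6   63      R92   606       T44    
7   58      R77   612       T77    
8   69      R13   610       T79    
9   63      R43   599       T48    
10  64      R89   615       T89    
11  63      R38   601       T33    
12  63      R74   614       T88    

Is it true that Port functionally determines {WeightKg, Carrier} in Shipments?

Yes

Port=R68: row 1 → {WeightKg,Carrier} = (602, T18) ✓
Port=R85: row 2 → {WeightKg,Carrier} = (613, T74) ✓
Port=R89: rows 3, 10 → {WeightKg,Carrier} = (615, T89), (615, T89) ✓
Port=R77: rows 4, 7 → {WeightKg,Carrier} = (612, T77), (612, T77) ✓
Port=R38: rows 5, 11 → {WeightKg,Carrier} = (601, T33), (601, T33) ✓
Port=R92: row 6 → {WeightKg,Carrier} = (606, T44) ✓
Port=R13: row 8 → {WeightKg,Carrier} = (610, T79) ✓
Port=R43: row 9 → {WeightKg,Carrier} = (599, T48) ✓
Port=R74: row 12 → {WeightKg,Carrier} = (614, T88) ✓
Every Port value is associated with a single {WeightKg, Carrier} value, so Port → {WeightKg, Carrier} holds.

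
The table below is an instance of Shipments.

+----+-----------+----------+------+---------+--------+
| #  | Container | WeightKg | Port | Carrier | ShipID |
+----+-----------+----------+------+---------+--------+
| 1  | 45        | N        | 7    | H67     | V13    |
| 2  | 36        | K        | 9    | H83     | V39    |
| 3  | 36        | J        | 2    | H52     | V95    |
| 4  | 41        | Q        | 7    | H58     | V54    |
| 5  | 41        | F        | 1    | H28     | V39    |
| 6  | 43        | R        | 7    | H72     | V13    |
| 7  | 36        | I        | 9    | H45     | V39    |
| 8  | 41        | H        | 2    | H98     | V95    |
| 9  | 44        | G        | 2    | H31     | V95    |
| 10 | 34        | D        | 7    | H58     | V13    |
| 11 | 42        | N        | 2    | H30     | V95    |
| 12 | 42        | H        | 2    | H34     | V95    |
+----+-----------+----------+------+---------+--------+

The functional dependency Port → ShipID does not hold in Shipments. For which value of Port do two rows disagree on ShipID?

7

Port=7: rows 1, 4, 6, 10 → ShipID takes values {V13, V54} — violation
Port=9: rows 2, 7 → ShipID = V39, V39 ✓
Port=2: rows 3, 8, 9, 11, 12 → ShipID = V95, V95, V95, V95, V95 ✓
Port=1: row 5 → ShipID = V39 ✓
The only Port value with inconsistent ShipID is Port=7.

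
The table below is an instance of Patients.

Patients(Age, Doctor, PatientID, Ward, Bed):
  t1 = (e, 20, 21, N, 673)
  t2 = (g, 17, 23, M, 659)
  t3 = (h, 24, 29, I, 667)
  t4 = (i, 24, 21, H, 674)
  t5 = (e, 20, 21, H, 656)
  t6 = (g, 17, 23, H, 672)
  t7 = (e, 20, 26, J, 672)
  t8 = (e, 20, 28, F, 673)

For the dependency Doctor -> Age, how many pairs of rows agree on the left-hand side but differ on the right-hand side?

1

Doctor=20: all 4 rows agree on Age — 0 pairs.
Doctor=17: all 2 rows agree on Age — 0 pairs.
Doctor=24: violating pairs (3,4) — 1 pair.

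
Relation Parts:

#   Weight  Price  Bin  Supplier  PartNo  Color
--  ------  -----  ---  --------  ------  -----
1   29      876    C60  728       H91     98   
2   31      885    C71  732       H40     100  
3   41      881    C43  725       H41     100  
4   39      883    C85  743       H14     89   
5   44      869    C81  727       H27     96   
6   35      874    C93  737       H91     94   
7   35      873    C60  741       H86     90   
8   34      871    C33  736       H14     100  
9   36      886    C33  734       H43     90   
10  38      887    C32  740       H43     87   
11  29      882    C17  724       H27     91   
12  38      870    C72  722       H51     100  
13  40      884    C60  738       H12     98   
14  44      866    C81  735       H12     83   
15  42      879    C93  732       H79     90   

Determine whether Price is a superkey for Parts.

Yes

All 15 rows have distinct Price values, so Price → (all attributes) holds and Price is a superkey.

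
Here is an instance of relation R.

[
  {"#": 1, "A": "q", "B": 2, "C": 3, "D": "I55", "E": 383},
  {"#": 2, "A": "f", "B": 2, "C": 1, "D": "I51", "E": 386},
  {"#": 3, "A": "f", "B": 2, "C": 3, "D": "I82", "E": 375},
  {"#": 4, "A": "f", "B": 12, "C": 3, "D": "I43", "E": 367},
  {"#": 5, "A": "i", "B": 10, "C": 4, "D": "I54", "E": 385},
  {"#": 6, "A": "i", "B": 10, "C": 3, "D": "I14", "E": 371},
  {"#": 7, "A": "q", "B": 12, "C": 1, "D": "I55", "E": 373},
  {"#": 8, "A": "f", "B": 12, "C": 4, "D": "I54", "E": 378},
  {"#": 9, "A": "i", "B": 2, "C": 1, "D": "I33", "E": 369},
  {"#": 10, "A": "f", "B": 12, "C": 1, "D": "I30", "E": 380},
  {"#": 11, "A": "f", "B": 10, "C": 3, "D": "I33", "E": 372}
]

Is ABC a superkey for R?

All 11 rows have distinct ABC values, so ABC → (all attributes) holds and ABC is a superkey.

Yes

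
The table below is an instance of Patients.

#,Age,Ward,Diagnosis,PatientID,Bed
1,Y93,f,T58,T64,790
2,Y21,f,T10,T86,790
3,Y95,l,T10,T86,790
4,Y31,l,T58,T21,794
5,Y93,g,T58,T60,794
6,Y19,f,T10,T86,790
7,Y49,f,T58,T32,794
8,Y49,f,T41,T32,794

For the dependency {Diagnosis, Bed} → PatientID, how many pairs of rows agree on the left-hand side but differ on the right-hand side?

3

(Diagnosis=T10, Bed=790): all 3 rows agree on PatientID — 0 pairs.
(Diagnosis=T58, Bed=794): violating pairs (4,5), (4,7), (5,7) — 3 pairs.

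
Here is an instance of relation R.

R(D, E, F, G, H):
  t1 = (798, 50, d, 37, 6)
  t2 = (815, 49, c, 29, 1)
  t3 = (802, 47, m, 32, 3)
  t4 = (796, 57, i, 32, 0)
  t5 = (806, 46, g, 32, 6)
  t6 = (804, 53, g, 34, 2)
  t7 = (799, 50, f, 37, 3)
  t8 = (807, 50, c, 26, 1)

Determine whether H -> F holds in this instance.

No

H=6: rows 1, 5 → F takes values {d, g} — violation
H=1: rows 2, 8 → F = c, c ✓
H=3: rows 3, 7 → F takes values {m, f} — violation
H=0: row 4 → F = i ✓
H=2: row 6 → F = g ✓
Two rows agree on H but differ on F, so H -> F does not hold.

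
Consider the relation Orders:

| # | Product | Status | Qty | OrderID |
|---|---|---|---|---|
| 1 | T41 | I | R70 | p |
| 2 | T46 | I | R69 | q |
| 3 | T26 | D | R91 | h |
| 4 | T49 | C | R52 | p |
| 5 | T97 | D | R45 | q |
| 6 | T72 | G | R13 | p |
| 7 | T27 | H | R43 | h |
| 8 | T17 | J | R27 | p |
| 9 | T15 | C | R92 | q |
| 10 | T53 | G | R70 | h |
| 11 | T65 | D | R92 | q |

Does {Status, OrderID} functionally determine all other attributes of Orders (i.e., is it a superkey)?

Rows 5 and 11 have the same {Status, OrderID} value (Status=D, OrderID=q) but are distinct tuples, so {Status, OrderID} does not determine every attribute — not a superkey.

No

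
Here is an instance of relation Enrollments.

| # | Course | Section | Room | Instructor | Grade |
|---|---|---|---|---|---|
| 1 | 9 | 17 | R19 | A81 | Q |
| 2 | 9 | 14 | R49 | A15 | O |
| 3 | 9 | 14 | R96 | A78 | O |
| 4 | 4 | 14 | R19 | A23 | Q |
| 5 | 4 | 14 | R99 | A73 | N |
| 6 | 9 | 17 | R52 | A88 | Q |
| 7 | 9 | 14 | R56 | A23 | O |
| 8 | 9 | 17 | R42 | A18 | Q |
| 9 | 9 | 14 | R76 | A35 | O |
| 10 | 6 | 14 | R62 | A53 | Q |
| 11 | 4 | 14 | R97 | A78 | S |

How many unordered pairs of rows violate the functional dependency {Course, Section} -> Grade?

3

(Course=9, Section=17): all 3 rows agree on Grade — 0 pairs.
(Course=9, Section=14): all 4 rows agree on Grade — 0 pairs.
(Course=4, Section=14): violating pairs (4,5), (4,11), (5,11) — 3 pairs.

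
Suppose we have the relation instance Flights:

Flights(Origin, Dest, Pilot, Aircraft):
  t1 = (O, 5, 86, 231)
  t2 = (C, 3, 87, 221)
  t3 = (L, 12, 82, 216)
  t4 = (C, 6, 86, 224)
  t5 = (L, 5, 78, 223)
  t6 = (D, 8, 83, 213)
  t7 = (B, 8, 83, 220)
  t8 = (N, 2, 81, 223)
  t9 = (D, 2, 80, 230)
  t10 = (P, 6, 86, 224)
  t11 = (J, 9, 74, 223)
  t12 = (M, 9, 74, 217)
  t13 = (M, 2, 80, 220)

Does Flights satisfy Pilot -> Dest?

No

Pilot=86: rows 1, 4, 10 → Dest takes values {5, 6} — violation
Pilot=87: row 2 → Dest = 3 ✓
Pilot=82: row 3 → Dest = 12 ✓
Pilot=78: row 5 → Dest = 5 ✓
Pilot=83: rows 6, 7 → Dest = 8, 8 ✓
Pilot=81: row 8 → Dest = 2 ✓
Pilot=80: rows 9, 13 → Dest = 2, 2 ✓
Pilot=74: rows 11, 12 → Dest = 9, 9 ✓
Two rows agree on Pilot but differ on Dest, so Pilot -> Dest does not hold.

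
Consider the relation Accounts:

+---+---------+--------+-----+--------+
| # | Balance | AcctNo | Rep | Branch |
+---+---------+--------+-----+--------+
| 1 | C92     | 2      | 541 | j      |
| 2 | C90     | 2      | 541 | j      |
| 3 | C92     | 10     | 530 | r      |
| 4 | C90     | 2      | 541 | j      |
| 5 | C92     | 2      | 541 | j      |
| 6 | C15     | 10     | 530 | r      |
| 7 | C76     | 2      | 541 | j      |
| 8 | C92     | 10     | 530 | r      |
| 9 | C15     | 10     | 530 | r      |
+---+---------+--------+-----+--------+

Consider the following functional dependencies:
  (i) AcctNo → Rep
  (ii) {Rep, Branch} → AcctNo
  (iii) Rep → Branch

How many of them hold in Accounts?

3

(i) AcctNo → Rep: every LHS value maps to a single RHS value — holds.
(ii) {Rep, Branch} → AcctNo: every LHS value maps to a single RHS value — holds.
(iii) Rep → Branch: every LHS value maps to a single RHS value — holds.
3 of the 3 dependencies hold.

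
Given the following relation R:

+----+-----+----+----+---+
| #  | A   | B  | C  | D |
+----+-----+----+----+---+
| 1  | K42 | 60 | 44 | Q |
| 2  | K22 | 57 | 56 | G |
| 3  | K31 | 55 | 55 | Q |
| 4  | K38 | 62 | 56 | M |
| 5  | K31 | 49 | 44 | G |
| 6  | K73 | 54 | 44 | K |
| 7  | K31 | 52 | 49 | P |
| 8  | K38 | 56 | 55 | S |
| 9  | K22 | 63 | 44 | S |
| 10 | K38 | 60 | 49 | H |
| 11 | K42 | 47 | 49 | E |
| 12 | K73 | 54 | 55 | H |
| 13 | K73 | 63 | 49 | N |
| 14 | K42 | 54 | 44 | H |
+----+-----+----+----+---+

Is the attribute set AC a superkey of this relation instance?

Rows 1 and 14 have the same AC value (A=K42, C=44) but are distinct tuples, so AC does not determine every attribute — not a superkey.

No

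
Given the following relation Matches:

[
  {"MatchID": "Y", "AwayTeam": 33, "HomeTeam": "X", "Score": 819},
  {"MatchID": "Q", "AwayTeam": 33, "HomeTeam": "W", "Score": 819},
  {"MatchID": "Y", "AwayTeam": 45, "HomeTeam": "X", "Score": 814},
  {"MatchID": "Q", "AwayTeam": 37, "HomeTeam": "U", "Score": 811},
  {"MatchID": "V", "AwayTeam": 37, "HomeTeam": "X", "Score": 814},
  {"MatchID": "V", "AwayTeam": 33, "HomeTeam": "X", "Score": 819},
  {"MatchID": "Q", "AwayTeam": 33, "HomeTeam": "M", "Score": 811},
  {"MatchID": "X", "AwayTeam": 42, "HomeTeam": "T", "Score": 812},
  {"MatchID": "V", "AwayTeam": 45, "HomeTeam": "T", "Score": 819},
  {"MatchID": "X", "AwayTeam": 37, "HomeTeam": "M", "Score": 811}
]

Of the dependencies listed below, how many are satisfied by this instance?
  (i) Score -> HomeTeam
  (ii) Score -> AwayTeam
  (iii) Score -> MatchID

(i) Score -> HomeTeam: Score=819: 4 rows → HomeTeam takes values {X, W, T} — violation; Score=811: 3 rows → HomeTeam takes values {U, M} — violation — fails.
(ii) Score -> AwayTeam: Score=819: 4 rows → AwayTeam takes values {33, 45} — violation; Score=814: 2 rows → AwayTeam takes values {45, 37} — violation; Score=811: 3 rows → AwayTeam takes values {37, 33} — violation — fails.
(iii) Score -> MatchID: Score=819: 4 rows → MatchID takes values {Y, Q, V} — violation; Score=814: 2 rows → MatchID takes values {Y, V} — violation; Score=811: 3 rows → MatchID takes values {Q, X} — violation — fails.
None of the 3 dependencies hold.

0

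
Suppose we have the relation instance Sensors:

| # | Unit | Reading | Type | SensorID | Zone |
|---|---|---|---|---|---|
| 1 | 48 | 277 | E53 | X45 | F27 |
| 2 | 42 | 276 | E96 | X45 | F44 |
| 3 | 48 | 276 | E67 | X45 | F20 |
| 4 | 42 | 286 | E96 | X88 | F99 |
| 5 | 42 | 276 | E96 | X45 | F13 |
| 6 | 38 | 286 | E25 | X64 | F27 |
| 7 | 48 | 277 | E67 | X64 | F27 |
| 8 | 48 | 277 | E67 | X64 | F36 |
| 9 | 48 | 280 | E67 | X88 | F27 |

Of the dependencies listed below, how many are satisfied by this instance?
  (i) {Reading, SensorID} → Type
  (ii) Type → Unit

1

(i) {Reading, SensorID} → Type: (Reading=276, SensorID=X45): rows 2, 3, 5 → Type takes values {E96, E67} — violation — fails.
(ii) Type → Unit: every LHS value maps to a single RHS value — holds.
1 of the 2 dependencies holds.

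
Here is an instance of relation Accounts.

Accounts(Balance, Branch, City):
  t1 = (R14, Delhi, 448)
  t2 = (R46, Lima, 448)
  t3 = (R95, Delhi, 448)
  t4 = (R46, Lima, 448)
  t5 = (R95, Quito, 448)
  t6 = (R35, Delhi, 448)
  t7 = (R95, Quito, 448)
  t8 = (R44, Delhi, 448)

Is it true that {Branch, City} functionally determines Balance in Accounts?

(Branch=Delhi, City=448): rows 1, 3, 6, 8 → Balance takes values {R14, R95, R35, R44} — violation
(Branch=Lima, City=448): rows 2, 4 → Balance = R46, R46 ✓
(Branch=Quito, City=448): rows 5, 7 → Balance = R95, R95 ✓
Two rows agree on {Branch, City} but differ on Balance, so {Branch, City} -> Balance does not hold.

No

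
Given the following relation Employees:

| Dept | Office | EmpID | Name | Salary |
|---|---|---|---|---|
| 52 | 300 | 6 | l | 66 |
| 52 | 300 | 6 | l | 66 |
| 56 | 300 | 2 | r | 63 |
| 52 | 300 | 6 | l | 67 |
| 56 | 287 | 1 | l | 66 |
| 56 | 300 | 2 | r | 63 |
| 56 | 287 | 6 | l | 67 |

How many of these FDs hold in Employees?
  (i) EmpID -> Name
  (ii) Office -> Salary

1

(i) EmpID -> Name: every LHS value maps to a single RHS value — holds.
(ii) Office -> Salary: Office=300: 5 rows → Salary takes values {66, 63, 67} — violation; Office=287: 2 rows → Salary takes values {66, 67} — violation — fails.
1 of the 2 dependencies holds.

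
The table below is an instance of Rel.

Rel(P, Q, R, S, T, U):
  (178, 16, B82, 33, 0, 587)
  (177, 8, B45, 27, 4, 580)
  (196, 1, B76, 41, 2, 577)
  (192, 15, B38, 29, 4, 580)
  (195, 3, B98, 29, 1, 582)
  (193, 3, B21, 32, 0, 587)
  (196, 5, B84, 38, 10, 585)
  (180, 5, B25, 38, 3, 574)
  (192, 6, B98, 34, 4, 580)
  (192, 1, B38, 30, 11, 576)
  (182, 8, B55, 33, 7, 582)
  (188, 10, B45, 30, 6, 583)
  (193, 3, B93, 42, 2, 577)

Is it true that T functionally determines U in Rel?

Yes

T=0: 2 rows → U = 587, 587 ✓
T=4: 3 rows → U = 580, 580, 580 ✓
T=2: 2 rows → U = 577, 577 ✓
T=1: 1 row → U = 582 ✓
T=10: 1 row → U = 585 ✓
T=3: 1 row → U = 574 ✓
T=11: 1 row → U = 576 ✓
T=7: 1 row → U = 582 ✓
T=6: 1 row → U = 583 ✓
Every T value is associated with a single U value, so T → U holds.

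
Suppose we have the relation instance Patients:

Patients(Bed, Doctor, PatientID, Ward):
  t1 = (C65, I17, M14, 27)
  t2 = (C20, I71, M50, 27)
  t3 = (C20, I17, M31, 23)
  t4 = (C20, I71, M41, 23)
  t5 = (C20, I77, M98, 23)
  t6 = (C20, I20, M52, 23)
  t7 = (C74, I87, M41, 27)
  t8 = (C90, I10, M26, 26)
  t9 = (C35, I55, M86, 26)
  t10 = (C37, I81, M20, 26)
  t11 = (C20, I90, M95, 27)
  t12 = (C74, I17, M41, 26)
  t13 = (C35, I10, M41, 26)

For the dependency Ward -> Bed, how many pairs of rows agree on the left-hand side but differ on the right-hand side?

Ward=27: violating pairs (1,2), (1,7), (1,11), (2,7), (7,11) — 5 pairs.
Ward=23: all 4 rows agree on Bed — 0 pairs.
Ward=26: violating pairs (8,9), (8,10), (8,12), (8,13), (9,10), (9,12), (10,12), (10,13), (12,13) — 9 pairs.

14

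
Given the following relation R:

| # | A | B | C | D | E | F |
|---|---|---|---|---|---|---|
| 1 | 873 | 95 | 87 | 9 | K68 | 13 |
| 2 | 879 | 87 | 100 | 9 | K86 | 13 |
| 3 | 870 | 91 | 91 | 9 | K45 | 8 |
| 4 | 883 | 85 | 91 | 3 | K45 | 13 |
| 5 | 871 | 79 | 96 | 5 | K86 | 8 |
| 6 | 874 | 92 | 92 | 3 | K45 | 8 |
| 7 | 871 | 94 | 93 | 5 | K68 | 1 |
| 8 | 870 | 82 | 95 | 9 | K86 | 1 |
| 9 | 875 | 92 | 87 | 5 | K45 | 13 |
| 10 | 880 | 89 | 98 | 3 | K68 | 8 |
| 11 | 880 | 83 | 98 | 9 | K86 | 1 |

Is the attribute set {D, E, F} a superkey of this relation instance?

Rows 8 and 11 have the same {D, E, F} value (D=9, E=K86, F=1) but are distinct tuples, so {D, E, F} does not determine every attribute — not a superkey.

No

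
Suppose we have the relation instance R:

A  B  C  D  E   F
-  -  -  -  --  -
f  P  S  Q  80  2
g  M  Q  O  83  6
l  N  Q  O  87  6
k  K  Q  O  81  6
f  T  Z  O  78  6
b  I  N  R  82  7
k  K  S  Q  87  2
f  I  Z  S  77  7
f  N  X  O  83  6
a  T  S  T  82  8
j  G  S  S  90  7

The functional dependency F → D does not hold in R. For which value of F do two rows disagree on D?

F=2: 2 rows → D = Q, Q ✓
F=6: 5 rows → D = O, O, O, O, O ✓
F=7: 3 rows → D takes values {R, S} — violation
F=8: 1 row → D = T ✓
The only F value with inconsistent D is F=7.

7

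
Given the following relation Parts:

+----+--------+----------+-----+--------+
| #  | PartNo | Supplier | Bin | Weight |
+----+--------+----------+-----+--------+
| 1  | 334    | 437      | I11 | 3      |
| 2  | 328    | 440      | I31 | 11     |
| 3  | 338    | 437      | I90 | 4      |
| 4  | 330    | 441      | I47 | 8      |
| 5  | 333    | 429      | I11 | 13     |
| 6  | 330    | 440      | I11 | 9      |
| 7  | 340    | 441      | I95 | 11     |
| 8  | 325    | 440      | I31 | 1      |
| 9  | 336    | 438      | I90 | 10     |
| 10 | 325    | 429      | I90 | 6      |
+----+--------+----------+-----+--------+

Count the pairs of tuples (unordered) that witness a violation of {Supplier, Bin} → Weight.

(Supplier=440, Bin=I31): violating pairs (2,8) — 1 pair.

1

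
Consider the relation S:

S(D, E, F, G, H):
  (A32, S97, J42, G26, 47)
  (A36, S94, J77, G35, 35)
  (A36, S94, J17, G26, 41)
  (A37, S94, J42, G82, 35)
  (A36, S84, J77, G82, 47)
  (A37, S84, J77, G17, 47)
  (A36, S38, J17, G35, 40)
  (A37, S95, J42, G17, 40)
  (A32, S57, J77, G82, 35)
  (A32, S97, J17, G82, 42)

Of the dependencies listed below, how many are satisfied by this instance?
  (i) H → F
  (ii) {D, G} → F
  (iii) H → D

(i) H → F: H=47: 3 rows → F takes values {J42, J77} — violation; H=35: 3 rows → F takes values {J77, J42} — violation; H=40: 2 rows → F takes values {J17, J42} — violation — fails.
(ii) {D, G} → F: (D=A36, G=G35): 2 rows → F takes values {J77, J17} — violation; (D=A37, G=G17): 2 rows → F takes values {J77, J42} — violation; (D=A32, G=G82): 2 rows → F takes values {J77, J17} — violation — fails.
(iii) H → D: H=47: 3 rows → D takes values {A32, A36, A37} — violation; H=35: 3 rows → D takes values {A36, A37, A32} — violation; H=40: 2 rows → D takes values {A36, A37} — violation — fails.
None of the 3 dependencies hold.

0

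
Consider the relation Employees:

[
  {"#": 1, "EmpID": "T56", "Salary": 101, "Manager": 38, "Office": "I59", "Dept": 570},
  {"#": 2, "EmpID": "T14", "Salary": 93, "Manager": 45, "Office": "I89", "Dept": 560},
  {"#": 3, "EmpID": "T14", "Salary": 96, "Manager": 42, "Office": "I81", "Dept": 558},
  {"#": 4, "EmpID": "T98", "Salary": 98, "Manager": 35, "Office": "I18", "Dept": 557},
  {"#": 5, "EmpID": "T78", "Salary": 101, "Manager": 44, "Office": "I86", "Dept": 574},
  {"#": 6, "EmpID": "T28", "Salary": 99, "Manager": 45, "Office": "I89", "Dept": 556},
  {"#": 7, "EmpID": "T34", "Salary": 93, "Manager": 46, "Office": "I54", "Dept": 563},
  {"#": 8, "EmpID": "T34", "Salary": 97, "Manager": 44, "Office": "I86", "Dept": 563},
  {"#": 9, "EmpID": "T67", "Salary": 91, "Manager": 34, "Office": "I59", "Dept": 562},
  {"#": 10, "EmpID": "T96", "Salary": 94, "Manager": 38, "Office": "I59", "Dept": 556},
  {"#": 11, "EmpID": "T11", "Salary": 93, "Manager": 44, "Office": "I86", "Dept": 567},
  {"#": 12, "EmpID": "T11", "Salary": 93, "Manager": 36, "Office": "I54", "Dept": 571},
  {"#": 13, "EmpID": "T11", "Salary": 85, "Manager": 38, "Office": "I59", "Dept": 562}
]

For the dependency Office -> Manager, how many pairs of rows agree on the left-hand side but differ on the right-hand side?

4

Office=I59: violating pairs (1,9), (9,10), (9,13) — 3 pairs.
Office=I89: all 2 rows agree on Manager — 0 pairs.
Office=I86: all 3 rows agree on Manager — 0 pairs.
Office=I54: violating pairs (7,12) — 1 pair.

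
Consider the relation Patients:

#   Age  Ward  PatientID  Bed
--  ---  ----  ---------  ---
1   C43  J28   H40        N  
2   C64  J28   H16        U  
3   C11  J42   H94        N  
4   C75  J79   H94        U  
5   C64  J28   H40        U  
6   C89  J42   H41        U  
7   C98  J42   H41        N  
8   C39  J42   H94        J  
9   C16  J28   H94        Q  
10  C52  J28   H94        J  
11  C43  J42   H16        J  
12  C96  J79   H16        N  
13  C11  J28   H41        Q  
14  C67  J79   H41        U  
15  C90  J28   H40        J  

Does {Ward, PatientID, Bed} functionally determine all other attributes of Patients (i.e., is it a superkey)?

All 15 rows have distinct {Ward, PatientID, Bed} values, so {Ward, PatientID, Bed} → (all attributes) holds and {Ward, PatientID, Bed} is a superkey.

Yes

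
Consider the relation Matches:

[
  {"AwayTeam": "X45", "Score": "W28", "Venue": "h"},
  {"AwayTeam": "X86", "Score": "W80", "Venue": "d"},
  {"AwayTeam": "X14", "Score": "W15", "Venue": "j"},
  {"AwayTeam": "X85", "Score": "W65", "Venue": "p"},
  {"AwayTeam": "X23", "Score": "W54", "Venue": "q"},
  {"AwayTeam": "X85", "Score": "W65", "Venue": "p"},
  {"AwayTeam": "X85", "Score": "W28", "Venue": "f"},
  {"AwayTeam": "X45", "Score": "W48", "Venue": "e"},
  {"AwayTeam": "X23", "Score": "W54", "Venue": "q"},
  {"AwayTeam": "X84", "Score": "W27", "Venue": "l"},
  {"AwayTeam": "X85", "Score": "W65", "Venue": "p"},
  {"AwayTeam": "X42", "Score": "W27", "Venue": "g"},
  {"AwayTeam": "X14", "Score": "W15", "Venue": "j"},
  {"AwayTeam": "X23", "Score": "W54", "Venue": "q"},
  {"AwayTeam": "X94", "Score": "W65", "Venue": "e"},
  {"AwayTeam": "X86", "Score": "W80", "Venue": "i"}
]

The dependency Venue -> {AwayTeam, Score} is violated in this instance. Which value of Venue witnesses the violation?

Venue=h: 1 row → {AwayTeam,Score} = (X45, W28) ✓
Venue=d: 1 row → {AwayTeam,Score} = (X86, W80) ✓
Venue=j: 2 rows → {AwayTeam,Score} = (X14, W15), (X14, W15) ✓
Venue=p: 3 rows → {AwayTeam,Score} = (X85, W65), (X85, W65), (X85, W65) ✓
Venue=q: 3 rows → {AwayTeam,Score} = (X23, W54), (X23, W54), (X23, W54) ✓
Venue=f: 1 row → {AwayTeam,Score} = (X85, W28) ✓
Venue=e: 2 rows → {AwayTeam,Score} takes values {(X45, W48), (X94, W65)} — violation
Venue=l: 1 row → {AwayTeam,Score} = (X84, W27) ✓
Venue=g: 1 row → {AwayTeam,Score} = (X42, W27) ✓
Venue=i: 1 row → {AwayTeam,Score} = (X86, W80) ✓
The only Venue value with inconsistent RHS is Venue=e.

e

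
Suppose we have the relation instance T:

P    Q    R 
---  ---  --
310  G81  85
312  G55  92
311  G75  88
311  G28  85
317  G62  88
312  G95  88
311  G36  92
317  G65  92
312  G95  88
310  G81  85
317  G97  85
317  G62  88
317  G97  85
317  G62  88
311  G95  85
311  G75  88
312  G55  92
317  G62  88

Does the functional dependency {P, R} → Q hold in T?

(P=310, R=85): 2 rows → Q = G81, G81 ✓
(P=312, R=92): 2 rows → Q = G55, G55 ✓
(P=311, R=88): 2 rows → Q = G75, G75 ✓
(P=311, R=85): 2 rows → Q takes values {G28, G95} — violation
(P=317, R=88): 4 rows → Q = G62, G62, G62, G62 ✓
(P=312, R=88): 2 rows → Q = G95, G95 ✓
(P=311, R=92): 1 row → Q = G36 ✓
(P=317, R=92): 1 row → Q = G65 ✓
(P=317, R=85): 2 rows → Q = G97, G97 ✓
Two rows agree on {P, R} but differ on Q, so {P, R} → Q does not hold.

No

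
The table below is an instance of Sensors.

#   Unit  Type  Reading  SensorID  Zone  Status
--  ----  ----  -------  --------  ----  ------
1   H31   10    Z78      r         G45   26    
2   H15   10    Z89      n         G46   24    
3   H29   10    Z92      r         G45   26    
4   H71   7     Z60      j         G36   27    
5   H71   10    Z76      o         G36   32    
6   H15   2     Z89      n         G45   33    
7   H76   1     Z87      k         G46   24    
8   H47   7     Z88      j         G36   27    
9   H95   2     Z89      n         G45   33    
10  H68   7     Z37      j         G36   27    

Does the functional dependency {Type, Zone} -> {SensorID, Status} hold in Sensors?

Yes

(Type=10, Zone=G45): rows 1, 3 → {SensorID,Status} = (r, 26), (r, 26) ✓
(Type=10, Zone=G46): row 2 → {SensorID,Status} = (n, 24) ✓
(Type=7, Zone=G36): rows 4, 8, 10 → {SensorID,Status} = (j, 27), (j, 27), (j, 27) ✓
(Type=10, Zone=G36): row 5 → {SensorID,Status} = (o, 32) ✓
(Type=2, Zone=G45): rows 6, 9 → {SensorID,Status} = (n, 33), (n, 33) ✓
(Type=1, Zone=G46): row 7 → {SensorID,Status} = (k, 24) ✓
Every {Type, Zone} value is associated with a single {SensorID, Status} value, so {Type, Zone} -> {SensorID, Status} holds.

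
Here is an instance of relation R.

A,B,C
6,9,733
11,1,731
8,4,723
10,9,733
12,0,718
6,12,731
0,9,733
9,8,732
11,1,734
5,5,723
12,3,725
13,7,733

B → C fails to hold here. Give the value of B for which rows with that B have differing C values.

1

B=9: 3 rows → C = 733, 733, 733 ✓
B=1: 2 rows → C takes values {731, 734} — violation
B=4: 1 row → C = 723 ✓
B=0: 1 row → C = 718 ✓
B=12: 1 row → C = 731 ✓
B=8: 1 row → C = 732 ✓
B=5: 1 row → C = 723 ✓
B=3: 1 row → C = 725 ✓
B=7: 1 row → C = 733 ✓
The only B value with inconsistent C is B=1.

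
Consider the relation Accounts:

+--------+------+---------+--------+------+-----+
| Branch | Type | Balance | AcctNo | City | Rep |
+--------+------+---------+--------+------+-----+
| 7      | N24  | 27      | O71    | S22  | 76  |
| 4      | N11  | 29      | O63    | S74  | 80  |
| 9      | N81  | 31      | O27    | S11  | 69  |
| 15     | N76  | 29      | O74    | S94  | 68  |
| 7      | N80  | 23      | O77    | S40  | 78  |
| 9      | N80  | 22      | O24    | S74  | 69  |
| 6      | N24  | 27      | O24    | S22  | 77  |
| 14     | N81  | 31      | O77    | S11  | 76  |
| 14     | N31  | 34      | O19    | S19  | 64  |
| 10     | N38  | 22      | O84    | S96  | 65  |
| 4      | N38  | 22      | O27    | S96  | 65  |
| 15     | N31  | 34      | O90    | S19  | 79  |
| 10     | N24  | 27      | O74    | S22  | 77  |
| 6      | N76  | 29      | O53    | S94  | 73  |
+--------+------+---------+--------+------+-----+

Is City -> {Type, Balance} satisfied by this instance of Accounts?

No

City=S22: 3 rows → {Type,Balance} = (N24, 27), (N24, 27), (N24, 27) ✓
City=S74: 2 rows → {Type,Balance} takes values {(N11, 29), (N80, 22)} — violation
City=S11: 2 rows → {Type,Balance} = (N81, 31), (N81, 31) ✓
City=S94: 2 rows → {Type,Balance} = (N76, 29), (N76, 29) ✓
City=S40: 1 row → {Type,Balance} = (N80, 23) ✓
City=S19: 2 rows → {Type,Balance} = (N31, 34), (N31, 34) ✓
City=S96: 2 rows → {Type,Balance} = (N38, 22), (N38, 22) ✓
Two rows agree on City but differ on {Type, Balance}, so City -> {Type, Balance} does not hold.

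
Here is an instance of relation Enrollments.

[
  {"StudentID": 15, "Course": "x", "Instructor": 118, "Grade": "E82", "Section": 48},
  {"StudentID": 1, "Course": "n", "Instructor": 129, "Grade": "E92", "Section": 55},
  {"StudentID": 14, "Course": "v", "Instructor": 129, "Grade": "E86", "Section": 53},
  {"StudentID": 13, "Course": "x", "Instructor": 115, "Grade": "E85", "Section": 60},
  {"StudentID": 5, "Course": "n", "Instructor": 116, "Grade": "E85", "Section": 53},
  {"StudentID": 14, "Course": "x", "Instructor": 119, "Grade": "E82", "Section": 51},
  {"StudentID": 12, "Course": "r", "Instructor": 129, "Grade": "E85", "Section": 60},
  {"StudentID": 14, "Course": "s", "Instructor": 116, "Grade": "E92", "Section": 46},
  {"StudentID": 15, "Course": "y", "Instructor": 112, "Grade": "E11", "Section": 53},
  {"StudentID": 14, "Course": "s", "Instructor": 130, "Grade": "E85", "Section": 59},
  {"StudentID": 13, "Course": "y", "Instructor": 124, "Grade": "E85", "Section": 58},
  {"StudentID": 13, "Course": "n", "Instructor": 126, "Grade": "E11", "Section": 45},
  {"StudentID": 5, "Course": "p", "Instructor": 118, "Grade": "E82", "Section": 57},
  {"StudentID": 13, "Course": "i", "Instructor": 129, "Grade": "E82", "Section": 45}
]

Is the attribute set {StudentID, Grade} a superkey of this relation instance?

Two distinct rows share (StudentID=13, Grade=E85), so {StudentID, Grade} does not determine every attribute — not a superkey.

No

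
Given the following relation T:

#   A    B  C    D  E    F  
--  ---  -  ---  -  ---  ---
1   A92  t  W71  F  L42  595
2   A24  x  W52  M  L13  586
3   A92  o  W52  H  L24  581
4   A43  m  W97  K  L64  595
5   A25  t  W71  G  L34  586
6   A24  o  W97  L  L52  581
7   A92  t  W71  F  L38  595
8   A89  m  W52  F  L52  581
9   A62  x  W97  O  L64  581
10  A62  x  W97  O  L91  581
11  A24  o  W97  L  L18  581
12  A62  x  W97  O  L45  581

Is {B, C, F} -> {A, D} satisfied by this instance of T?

(B=t, C=W71, F=595): rows 1, 7 → {A,D} = (A92, F), (A92, F) ✓
(B=x, C=W52, F=586): row 2 → {A,D} = (A24, M) ✓
(B=o, C=W52, F=581): row 3 → {A,D} = (A92, H) ✓
(B=m, C=W97, F=595): row 4 → {A,D} = (A43, K) ✓
(B=t, C=W71, F=586): row 5 → {A,D} = (A25, G) ✓
(B=o, C=W97, F=581): rows 6, 11 → {A,D} = (A24, L), (A24, L) ✓
(B=m, C=W52, F=581): row 8 → {A,D} = (A89, F) ✓
(B=x, C=W97, F=581): rows 9, 10, 12 → {A,D} = (A62, O), (A62, O), (A62, O) ✓
Every {B, C, F} value is associated with a single {A, D} value, so {B, C, F} -> {A, D} holds.

Yes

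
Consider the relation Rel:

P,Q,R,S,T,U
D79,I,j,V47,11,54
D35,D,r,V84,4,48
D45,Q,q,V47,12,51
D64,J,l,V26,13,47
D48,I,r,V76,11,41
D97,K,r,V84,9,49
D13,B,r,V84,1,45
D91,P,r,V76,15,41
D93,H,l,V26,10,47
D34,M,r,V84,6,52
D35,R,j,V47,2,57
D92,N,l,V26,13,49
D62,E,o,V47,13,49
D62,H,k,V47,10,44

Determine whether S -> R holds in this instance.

S=V47: 5 rows → R takes values {j, q, o, k} — violation
S=V84: 4 rows → R = r, r, r, r ✓
S=V26: 3 rows → R = l, l, l ✓
S=V76: 2 rows → R = r, r ✓
Two rows agree on S but differ on R, so S -> R does not hold.

No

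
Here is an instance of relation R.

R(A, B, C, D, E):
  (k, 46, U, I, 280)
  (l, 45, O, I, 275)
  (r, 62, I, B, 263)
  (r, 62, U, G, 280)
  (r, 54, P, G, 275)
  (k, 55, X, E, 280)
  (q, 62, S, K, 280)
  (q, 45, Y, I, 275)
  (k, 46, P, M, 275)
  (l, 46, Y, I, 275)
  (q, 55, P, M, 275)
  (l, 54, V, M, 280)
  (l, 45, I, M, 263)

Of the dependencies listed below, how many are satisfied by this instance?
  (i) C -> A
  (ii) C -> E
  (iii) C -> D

1

(i) C -> A: C=U: 2 rows → A takes values {k, r} — violation; C=I: 2 rows → A takes values {r, l} — violation; C=P: 3 rows → A takes values {r, k, q} — violation; C=Y: 2 rows → A takes values {q, l} — violation — fails.
(ii) C -> E: every LHS value maps to a single RHS value — holds.
(iii) C -> D: C=U: 2 rows → D takes values {I, G} — violation; C=I: 2 rows → D takes values {B, M} — violation; C=P: 3 rows → D takes values {G, M} — violation — fails.
1 of the 3 dependencies holds.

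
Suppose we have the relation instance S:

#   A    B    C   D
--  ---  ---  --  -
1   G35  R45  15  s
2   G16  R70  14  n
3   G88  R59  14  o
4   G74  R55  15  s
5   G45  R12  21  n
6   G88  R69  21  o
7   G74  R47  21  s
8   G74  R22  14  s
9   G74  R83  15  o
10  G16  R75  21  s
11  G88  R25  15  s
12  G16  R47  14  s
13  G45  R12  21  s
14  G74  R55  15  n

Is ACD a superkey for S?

Yes

All 14 rows have distinct ACD values, so ACD → (all attributes) holds and ACD is a superkey.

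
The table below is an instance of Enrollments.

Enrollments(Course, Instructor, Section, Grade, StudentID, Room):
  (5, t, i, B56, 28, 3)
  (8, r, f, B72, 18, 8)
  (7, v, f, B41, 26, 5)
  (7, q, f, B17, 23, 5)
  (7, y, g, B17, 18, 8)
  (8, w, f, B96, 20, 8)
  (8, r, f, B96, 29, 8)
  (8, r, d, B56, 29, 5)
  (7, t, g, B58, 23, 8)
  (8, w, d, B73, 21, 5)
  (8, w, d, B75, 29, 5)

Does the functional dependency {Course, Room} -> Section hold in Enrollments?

Yes

(Course=5, Room=3): 1 row → Section = i ✓
(Course=8, Room=8): 3 rows → Section = f, f, f ✓
(Course=7, Room=5): 2 rows → Section = f, f ✓
(Course=7, Room=8): 2 rows → Section = g, g ✓
(Course=8, Room=5): 3 rows → Section = d, d, d ✓
Every {Course, Room} value is associated with a single Section value, so {Course, Room} -> Section holds.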